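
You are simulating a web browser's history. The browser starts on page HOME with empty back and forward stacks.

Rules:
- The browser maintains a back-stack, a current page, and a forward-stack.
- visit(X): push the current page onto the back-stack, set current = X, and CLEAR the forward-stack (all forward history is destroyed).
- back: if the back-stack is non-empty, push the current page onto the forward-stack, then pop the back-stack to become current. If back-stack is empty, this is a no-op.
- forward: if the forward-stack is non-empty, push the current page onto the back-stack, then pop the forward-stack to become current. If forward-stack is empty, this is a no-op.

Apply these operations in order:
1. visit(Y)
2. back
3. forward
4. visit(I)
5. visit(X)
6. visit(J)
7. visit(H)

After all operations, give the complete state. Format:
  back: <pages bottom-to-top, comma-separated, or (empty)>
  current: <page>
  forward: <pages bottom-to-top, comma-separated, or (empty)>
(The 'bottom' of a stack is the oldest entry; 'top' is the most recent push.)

Answer: back: HOME,Y,I,X,J
current: H
forward: (empty)

Derivation:
After 1 (visit(Y)): cur=Y back=1 fwd=0
After 2 (back): cur=HOME back=0 fwd=1
After 3 (forward): cur=Y back=1 fwd=0
After 4 (visit(I)): cur=I back=2 fwd=0
After 5 (visit(X)): cur=X back=3 fwd=0
After 6 (visit(J)): cur=J back=4 fwd=0
After 7 (visit(H)): cur=H back=5 fwd=0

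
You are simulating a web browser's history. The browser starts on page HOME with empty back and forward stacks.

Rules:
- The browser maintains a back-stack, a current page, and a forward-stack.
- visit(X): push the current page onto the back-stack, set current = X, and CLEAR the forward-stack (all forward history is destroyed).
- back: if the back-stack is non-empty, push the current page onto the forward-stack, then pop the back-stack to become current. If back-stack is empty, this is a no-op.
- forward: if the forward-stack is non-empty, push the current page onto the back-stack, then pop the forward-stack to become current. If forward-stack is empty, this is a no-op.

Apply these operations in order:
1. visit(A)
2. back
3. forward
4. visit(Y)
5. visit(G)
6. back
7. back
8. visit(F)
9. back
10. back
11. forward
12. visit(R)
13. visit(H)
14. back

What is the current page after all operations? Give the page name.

Answer: R

Derivation:
After 1 (visit(A)): cur=A back=1 fwd=0
After 2 (back): cur=HOME back=0 fwd=1
After 3 (forward): cur=A back=1 fwd=0
After 4 (visit(Y)): cur=Y back=2 fwd=0
After 5 (visit(G)): cur=G back=3 fwd=0
After 6 (back): cur=Y back=2 fwd=1
After 7 (back): cur=A back=1 fwd=2
After 8 (visit(F)): cur=F back=2 fwd=0
After 9 (back): cur=A back=1 fwd=1
After 10 (back): cur=HOME back=0 fwd=2
After 11 (forward): cur=A back=1 fwd=1
After 12 (visit(R)): cur=R back=2 fwd=0
After 13 (visit(H)): cur=H back=3 fwd=0
After 14 (back): cur=R back=2 fwd=1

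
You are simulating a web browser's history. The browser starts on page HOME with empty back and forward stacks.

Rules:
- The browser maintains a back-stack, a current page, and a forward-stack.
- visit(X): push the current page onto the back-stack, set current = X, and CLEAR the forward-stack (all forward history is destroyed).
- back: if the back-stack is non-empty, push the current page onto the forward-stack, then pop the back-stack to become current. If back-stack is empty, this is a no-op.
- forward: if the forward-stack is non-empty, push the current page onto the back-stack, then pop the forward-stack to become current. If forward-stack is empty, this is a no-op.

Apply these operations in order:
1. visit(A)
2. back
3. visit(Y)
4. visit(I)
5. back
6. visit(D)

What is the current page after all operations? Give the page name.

After 1 (visit(A)): cur=A back=1 fwd=0
After 2 (back): cur=HOME back=0 fwd=1
After 3 (visit(Y)): cur=Y back=1 fwd=0
After 4 (visit(I)): cur=I back=2 fwd=0
After 5 (back): cur=Y back=1 fwd=1
After 6 (visit(D)): cur=D back=2 fwd=0

Answer: D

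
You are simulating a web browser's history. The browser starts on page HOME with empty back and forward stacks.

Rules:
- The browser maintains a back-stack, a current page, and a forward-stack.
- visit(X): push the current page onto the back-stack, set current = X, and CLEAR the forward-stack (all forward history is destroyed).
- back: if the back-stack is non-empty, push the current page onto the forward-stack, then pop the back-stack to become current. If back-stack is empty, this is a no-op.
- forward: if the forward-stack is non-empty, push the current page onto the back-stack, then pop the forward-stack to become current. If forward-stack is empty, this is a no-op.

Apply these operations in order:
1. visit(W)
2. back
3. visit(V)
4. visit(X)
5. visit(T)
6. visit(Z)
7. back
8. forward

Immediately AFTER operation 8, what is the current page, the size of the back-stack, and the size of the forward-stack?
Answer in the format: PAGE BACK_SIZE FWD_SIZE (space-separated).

After 1 (visit(W)): cur=W back=1 fwd=0
After 2 (back): cur=HOME back=0 fwd=1
After 3 (visit(V)): cur=V back=1 fwd=0
After 4 (visit(X)): cur=X back=2 fwd=0
After 5 (visit(T)): cur=T back=3 fwd=0
After 6 (visit(Z)): cur=Z back=4 fwd=0
After 7 (back): cur=T back=3 fwd=1
After 8 (forward): cur=Z back=4 fwd=0

Z 4 0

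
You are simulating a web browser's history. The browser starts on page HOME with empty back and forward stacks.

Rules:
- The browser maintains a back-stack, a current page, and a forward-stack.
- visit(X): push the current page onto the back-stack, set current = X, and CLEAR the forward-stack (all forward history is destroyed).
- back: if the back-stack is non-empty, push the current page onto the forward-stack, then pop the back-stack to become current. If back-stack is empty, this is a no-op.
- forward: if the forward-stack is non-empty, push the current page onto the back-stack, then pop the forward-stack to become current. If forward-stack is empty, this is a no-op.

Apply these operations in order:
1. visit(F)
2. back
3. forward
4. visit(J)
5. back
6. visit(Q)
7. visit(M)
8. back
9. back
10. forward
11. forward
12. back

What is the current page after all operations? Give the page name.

Answer: Q

Derivation:
After 1 (visit(F)): cur=F back=1 fwd=0
After 2 (back): cur=HOME back=0 fwd=1
After 3 (forward): cur=F back=1 fwd=0
After 4 (visit(J)): cur=J back=2 fwd=0
After 5 (back): cur=F back=1 fwd=1
After 6 (visit(Q)): cur=Q back=2 fwd=0
After 7 (visit(M)): cur=M back=3 fwd=0
After 8 (back): cur=Q back=2 fwd=1
After 9 (back): cur=F back=1 fwd=2
After 10 (forward): cur=Q back=2 fwd=1
After 11 (forward): cur=M back=3 fwd=0
After 12 (back): cur=Q back=2 fwd=1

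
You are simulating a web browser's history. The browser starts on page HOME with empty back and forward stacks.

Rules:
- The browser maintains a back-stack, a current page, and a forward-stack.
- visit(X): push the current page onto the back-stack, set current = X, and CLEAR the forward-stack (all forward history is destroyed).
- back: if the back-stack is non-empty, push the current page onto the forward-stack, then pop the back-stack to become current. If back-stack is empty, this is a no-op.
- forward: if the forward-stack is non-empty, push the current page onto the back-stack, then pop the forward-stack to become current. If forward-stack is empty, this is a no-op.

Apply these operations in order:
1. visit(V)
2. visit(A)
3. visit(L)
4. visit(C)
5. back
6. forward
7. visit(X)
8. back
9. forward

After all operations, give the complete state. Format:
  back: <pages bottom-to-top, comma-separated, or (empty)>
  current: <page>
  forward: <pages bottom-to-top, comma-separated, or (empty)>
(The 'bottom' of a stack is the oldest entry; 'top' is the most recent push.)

After 1 (visit(V)): cur=V back=1 fwd=0
After 2 (visit(A)): cur=A back=2 fwd=0
After 3 (visit(L)): cur=L back=3 fwd=0
After 4 (visit(C)): cur=C back=4 fwd=0
After 5 (back): cur=L back=3 fwd=1
After 6 (forward): cur=C back=4 fwd=0
After 7 (visit(X)): cur=X back=5 fwd=0
After 8 (back): cur=C back=4 fwd=1
After 9 (forward): cur=X back=5 fwd=0

Answer: back: HOME,V,A,L,C
current: X
forward: (empty)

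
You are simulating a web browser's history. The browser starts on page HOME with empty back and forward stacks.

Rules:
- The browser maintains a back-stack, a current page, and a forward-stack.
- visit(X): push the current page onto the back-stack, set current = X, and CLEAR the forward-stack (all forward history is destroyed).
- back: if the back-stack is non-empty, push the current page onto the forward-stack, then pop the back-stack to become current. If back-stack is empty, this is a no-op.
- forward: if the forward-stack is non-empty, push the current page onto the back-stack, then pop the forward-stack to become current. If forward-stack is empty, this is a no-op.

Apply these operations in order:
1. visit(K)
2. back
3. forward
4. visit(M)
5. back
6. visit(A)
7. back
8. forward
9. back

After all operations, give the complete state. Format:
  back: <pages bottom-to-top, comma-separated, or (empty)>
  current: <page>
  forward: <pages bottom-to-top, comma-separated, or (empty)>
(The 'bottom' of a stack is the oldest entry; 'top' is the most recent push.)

Answer: back: HOME
current: K
forward: A

Derivation:
After 1 (visit(K)): cur=K back=1 fwd=0
After 2 (back): cur=HOME back=0 fwd=1
After 3 (forward): cur=K back=1 fwd=0
After 4 (visit(M)): cur=M back=2 fwd=0
After 5 (back): cur=K back=1 fwd=1
After 6 (visit(A)): cur=A back=2 fwd=0
After 7 (back): cur=K back=1 fwd=1
After 8 (forward): cur=A back=2 fwd=0
After 9 (back): cur=K back=1 fwd=1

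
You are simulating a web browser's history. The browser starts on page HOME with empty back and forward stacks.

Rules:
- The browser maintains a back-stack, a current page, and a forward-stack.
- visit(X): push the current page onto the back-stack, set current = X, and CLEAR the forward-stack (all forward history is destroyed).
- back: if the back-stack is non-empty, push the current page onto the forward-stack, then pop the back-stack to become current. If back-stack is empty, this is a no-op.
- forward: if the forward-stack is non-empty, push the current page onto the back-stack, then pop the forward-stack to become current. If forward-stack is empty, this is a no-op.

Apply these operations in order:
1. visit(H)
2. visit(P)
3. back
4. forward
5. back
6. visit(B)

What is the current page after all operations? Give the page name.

After 1 (visit(H)): cur=H back=1 fwd=0
After 2 (visit(P)): cur=P back=2 fwd=0
After 3 (back): cur=H back=1 fwd=1
After 4 (forward): cur=P back=2 fwd=0
After 5 (back): cur=H back=1 fwd=1
After 6 (visit(B)): cur=B back=2 fwd=0

Answer: B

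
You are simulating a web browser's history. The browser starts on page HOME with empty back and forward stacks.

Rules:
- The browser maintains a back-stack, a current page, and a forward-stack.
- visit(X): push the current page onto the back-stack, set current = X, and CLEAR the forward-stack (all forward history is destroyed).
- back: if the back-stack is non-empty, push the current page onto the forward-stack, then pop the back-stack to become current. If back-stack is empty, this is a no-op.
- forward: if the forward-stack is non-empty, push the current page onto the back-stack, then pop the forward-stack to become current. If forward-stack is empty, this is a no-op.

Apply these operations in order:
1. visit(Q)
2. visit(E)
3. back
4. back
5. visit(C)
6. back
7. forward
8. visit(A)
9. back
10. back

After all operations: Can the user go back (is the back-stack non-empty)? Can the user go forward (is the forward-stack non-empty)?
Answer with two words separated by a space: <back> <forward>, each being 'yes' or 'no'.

Answer: no yes

Derivation:
After 1 (visit(Q)): cur=Q back=1 fwd=0
After 2 (visit(E)): cur=E back=2 fwd=0
After 3 (back): cur=Q back=1 fwd=1
After 4 (back): cur=HOME back=0 fwd=2
After 5 (visit(C)): cur=C back=1 fwd=0
After 6 (back): cur=HOME back=0 fwd=1
After 7 (forward): cur=C back=1 fwd=0
After 8 (visit(A)): cur=A back=2 fwd=0
After 9 (back): cur=C back=1 fwd=1
After 10 (back): cur=HOME back=0 fwd=2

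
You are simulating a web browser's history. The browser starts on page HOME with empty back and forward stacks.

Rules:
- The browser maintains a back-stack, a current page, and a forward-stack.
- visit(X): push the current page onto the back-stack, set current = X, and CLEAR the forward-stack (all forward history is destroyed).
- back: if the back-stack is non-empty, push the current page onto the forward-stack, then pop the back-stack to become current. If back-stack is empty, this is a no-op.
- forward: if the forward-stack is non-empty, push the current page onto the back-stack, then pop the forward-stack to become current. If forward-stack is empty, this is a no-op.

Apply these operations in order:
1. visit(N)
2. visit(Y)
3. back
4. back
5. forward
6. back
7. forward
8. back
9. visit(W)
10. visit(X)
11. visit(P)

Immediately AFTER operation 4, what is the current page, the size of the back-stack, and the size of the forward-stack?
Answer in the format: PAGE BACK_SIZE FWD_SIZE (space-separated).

After 1 (visit(N)): cur=N back=1 fwd=0
After 2 (visit(Y)): cur=Y back=2 fwd=0
After 3 (back): cur=N back=1 fwd=1
After 4 (back): cur=HOME back=0 fwd=2

HOME 0 2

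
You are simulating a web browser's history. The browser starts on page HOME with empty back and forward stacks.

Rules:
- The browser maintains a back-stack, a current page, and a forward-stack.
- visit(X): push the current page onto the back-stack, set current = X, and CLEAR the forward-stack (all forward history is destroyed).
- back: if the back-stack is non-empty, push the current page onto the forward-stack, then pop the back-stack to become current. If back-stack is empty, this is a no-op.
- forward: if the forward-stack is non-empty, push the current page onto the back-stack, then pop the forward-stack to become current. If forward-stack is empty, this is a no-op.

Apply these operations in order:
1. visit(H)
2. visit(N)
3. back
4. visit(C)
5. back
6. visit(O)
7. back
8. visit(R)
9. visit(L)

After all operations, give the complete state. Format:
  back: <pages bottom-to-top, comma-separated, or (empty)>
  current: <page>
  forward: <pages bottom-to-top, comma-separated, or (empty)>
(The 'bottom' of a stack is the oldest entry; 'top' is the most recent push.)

After 1 (visit(H)): cur=H back=1 fwd=0
After 2 (visit(N)): cur=N back=2 fwd=0
After 3 (back): cur=H back=1 fwd=1
After 4 (visit(C)): cur=C back=2 fwd=0
After 5 (back): cur=H back=1 fwd=1
After 6 (visit(O)): cur=O back=2 fwd=0
After 7 (back): cur=H back=1 fwd=1
After 8 (visit(R)): cur=R back=2 fwd=0
After 9 (visit(L)): cur=L back=3 fwd=0

Answer: back: HOME,H,R
current: L
forward: (empty)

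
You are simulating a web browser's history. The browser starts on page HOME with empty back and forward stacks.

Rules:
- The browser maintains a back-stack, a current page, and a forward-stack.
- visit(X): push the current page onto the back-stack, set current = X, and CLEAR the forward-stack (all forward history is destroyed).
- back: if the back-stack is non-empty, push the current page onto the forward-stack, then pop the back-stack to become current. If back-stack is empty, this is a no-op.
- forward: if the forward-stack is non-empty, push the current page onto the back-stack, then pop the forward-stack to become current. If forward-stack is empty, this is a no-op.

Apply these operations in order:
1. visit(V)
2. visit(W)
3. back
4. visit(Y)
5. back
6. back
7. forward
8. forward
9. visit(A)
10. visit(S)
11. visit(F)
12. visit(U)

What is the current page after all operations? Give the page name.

Answer: U

Derivation:
After 1 (visit(V)): cur=V back=1 fwd=0
After 2 (visit(W)): cur=W back=2 fwd=0
After 3 (back): cur=V back=1 fwd=1
After 4 (visit(Y)): cur=Y back=2 fwd=0
After 5 (back): cur=V back=1 fwd=1
After 6 (back): cur=HOME back=0 fwd=2
After 7 (forward): cur=V back=1 fwd=1
After 8 (forward): cur=Y back=2 fwd=0
After 9 (visit(A)): cur=A back=3 fwd=0
After 10 (visit(S)): cur=S back=4 fwd=0
After 11 (visit(F)): cur=F back=5 fwd=0
After 12 (visit(U)): cur=U back=6 fwd=0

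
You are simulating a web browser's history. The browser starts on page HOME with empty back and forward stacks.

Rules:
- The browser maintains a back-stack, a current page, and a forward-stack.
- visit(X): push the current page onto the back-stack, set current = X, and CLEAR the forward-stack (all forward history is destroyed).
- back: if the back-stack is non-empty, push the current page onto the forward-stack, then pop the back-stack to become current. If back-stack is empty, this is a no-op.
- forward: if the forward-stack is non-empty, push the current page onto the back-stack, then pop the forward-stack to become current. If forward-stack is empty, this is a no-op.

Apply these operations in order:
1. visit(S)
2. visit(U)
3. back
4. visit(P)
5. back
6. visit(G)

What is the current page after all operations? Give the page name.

After 1 (visit(S)): cur=S back=1 fwd=0
After 2 (visit(U)): cur=U back=2 fwd=0
After 3 (back): cur=S back=1 fwd=1
After 4 (visit(P)): cur=P back=2 fwd=0
After 5 (back): cur=S back=1 fwd=1
After 6 (visit(G)): cur=G back=2 fwd=0

Answer: G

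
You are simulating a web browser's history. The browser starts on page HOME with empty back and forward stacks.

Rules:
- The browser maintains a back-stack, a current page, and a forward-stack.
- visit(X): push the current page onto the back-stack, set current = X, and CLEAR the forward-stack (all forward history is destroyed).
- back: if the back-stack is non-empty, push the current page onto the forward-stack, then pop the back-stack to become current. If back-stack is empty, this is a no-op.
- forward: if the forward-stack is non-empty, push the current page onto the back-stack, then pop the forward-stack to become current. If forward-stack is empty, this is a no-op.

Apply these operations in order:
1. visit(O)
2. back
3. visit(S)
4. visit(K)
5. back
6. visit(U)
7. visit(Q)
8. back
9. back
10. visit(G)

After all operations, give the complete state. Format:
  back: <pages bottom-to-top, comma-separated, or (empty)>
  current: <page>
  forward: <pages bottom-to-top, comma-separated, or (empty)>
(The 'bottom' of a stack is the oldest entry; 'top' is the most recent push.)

Answer: back: HOME,S
current: G
forward: (empty)

Derivation:
After 1 (visit(O)): cur=O back=1 fwd=0
After 2 (back): cur=HOME back=0 fwd=1
After 3 (visit(S)): cur=S back=1 fwd=0
After 4 (visit(K)): cur=K back=2 fwd=0
After 5 (back): cur=S back=1 fwd=1
After 6 (visit(U)): cur=U back=2 fwd=0
After 7 (visit(Q)): cur=Q back=3 fwd=0
After 8 (back): cur=U back=2 fwd=1
After 9 (back): cur=S back=1 fwd=2
After 10 (visit(G)): cur=G back=2 fwd=0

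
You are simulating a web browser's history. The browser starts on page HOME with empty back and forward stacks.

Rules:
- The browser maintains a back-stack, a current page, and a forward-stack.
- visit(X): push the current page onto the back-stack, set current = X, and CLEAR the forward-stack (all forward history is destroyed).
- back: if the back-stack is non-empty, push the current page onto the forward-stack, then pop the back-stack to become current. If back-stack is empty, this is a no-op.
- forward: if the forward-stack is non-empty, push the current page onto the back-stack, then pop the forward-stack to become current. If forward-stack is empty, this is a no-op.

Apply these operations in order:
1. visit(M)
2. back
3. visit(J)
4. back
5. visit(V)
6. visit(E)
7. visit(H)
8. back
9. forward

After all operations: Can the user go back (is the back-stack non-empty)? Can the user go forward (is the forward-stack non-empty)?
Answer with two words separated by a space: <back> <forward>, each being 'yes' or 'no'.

Answer: yes no

Derivation:
After 1 (visit(M)): cur=M back=1 fwd=0
After 2 (back): cur=HOME back=0 fwd=1
After 3 (visit(J)): cur=J back=1 fwd=0
After 4 (back): cur=HOME back=0 fwd=1
After 5 (visit(V)): cur=V back=1 fwd=0
After 6 (visit(E)): cur=E back=2 fwd=0
After 7 (visit(H)): cur=H back=3 fwd=0
After 8 (back): cur=E back=2 fwd=1
After 9 (forward): cur=H back=3 fwd=0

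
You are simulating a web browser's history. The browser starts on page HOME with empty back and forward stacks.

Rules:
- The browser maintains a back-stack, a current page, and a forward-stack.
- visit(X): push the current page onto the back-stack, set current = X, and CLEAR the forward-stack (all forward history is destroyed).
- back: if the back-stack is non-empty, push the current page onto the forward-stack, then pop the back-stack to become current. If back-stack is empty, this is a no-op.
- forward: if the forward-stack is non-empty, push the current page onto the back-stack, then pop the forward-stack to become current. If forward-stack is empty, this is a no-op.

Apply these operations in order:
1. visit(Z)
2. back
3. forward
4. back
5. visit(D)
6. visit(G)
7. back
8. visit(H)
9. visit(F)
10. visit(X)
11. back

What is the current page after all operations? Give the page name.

Answer: F

Derivation:
After 1 (visit(Z)): cur=Z back=1 fwd=0
After 2 (back): cur=HOME back=0 fwd=1
After 3 (forward): cur=Z back=1 fwd=0
After 4 (back): cur=HOME back=0 fwd=1
After 5 (visit(D)): cur=D back=1 fwd=0
After 6 (visit(G)): cur=G back=2 fwd=0
After 7 (back): cur=D back=1 fwd=1
After 8 (visit(H)): cur=H back=2 fwd=0
After 9 (visit(F)): cur=F back=3 fwd=0
After 10 (visit(X)): cur=X back=4 fwd=0
After 11 (back): cur=F back=3 fwd=1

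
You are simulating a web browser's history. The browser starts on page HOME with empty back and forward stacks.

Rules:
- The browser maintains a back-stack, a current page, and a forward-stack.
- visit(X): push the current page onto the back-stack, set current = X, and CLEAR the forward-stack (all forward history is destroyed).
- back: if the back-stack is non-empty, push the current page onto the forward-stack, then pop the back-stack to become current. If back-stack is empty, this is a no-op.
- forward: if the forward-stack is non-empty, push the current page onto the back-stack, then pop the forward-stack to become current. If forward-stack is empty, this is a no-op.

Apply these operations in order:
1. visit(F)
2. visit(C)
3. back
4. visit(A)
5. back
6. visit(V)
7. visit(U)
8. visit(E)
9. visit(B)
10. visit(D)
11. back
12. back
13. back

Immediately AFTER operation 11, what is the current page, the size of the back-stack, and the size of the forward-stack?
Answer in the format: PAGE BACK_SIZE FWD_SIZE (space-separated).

After 1 (visit(F)): cur=F back=1 fwd=0
After 2 (visit(C)): cur=C back=2 fwd=0
After 3 (back): cur=F back=1 fwd=1
After 4 (visit(A)): cur=A back=2 fwd=0
After 5 (back): cur=F back=1 fwd=1
After 6 (visit(V)): cur=V back=2 fwd=0
After 7 (visit(U)): cur=U back=3 fwd=0
After 8 (visit(E)): cur=E back=4 fwd=0
After 9 (visit(B)): cur=B back=5 fwd=0
After 10 (visit(D)): cur=D back=6 fwd=0
After 11 (back): cur=B back=5 fwd=1

B 5 1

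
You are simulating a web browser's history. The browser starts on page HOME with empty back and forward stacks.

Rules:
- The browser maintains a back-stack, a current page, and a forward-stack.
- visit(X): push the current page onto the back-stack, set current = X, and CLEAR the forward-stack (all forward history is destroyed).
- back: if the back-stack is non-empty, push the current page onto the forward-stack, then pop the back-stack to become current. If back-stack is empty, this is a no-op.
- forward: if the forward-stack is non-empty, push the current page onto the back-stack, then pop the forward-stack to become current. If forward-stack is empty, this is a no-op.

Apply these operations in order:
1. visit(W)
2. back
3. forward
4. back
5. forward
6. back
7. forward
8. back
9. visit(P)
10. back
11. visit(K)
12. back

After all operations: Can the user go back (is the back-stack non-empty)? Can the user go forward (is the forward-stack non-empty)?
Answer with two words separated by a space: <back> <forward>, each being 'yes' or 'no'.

After 1 (visit(W)): cur=W back=1 fwd=0
After 2 (back): cur=HOME back=0 fwd=1
After 3 (forward): cur=W back=1 fwd=0
After 4 (back): cur=HOME back=0 fwd=1
After 5 (forward): cur=W back=1 fwd=0
After 6 (back): cur=HOME back=0 fwd=1
After 7 (forward): cur=W back=1 fwd=0
After 8 (back): cur=HOME back=0 fwd=1
After 9 (visit(P)): cur=P back=1 fwd=0
After 10 (back): cur=HOME back=0 fwd=1
After 11 (visit(K)): cur=K back=1 fwd=0
After 12 (back): cur=HOME back=0 fwd=1

Answer: no yes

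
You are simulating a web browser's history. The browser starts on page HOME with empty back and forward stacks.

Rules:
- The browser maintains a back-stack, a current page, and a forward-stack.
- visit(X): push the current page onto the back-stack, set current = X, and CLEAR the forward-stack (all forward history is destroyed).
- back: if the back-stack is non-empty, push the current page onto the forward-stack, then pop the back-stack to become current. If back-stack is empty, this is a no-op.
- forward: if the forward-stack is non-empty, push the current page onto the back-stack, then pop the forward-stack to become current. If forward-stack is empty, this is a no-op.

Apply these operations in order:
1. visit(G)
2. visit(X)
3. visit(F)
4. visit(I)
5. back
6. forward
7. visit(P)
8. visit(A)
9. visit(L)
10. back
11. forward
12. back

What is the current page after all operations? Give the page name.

After 1 (visit(G)): cur=G back=1 fwd=0
After 2 (visit(X)): cur=X back=2 fwd=0
After 3 (visit(F)): cur=F back=3 fwd=0
After 4 (visit(I)): cur=I back=4 fwd=0
After 5 (back): cur=F back=3 fwd=1
After 6 (forward): cur=I back=4 fwd=0
After 7 (visit(P)): cur=P back=5 fwd=0
After 8 (visit(A)): cur=A back=6 fwd=0
After 9 (visit(L)): cur=L back=7 fwd=0
After 10 (back): cur=A back=6 fwd=1
After 11 (forward): cur=L back=7 fwd=0
After 12 (back): cur=A back=6 fwd=1

Answer: A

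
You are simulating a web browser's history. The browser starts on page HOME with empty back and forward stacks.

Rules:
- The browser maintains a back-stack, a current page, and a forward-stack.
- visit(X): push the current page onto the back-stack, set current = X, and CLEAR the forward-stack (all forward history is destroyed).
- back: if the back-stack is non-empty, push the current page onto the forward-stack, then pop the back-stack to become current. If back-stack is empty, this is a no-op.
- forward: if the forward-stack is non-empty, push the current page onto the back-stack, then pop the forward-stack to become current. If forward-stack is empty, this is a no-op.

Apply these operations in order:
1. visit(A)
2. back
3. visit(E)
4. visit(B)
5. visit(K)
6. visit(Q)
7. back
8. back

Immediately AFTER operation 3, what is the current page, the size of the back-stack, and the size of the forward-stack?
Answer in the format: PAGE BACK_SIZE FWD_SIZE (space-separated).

After 1 (visit(A)): cur=A back=1 fwd=0
After 2 (back): cur=HOME back=0 fwd=1
After 3 (visit(E)): cur=E back=1 fwd=0

E 1 0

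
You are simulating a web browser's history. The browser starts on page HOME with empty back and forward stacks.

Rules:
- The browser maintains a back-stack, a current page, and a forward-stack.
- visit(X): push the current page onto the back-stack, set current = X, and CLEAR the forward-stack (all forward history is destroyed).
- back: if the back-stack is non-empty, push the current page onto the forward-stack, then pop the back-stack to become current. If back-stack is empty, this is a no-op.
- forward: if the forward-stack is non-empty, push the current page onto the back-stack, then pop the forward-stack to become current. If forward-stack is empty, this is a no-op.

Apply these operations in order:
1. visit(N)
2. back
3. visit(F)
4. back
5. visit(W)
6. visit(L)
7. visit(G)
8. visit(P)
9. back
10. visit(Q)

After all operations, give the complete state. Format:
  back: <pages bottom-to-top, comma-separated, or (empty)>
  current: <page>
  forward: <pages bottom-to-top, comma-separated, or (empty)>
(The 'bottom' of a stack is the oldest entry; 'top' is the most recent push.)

After 1 (visit(N)): cur=N back=1 fwd=0
After 2 (back): cur=HOME back=0 fwd=1
After 3 (visit(F)): cur=F back=1 fwd=0
After 4 (back): cur=HOME back=0 fwd=1
After 5 (visit(W)): cur=W back=1 fwd=0
After 6 (visit(L)): cur=L back=2 fwd=0
After 7 (visit(G)): cur=G back=3 fwd=0
After 8 (visit(P)): cur=P back=4 fwd=0
After 9 (back): cur=G back=3 fwd=1
After 10 (visit(Q)): cur=Q back=4 fwd=0

Answer: back: HOME,W,L,G
current: Q
forward: (empty)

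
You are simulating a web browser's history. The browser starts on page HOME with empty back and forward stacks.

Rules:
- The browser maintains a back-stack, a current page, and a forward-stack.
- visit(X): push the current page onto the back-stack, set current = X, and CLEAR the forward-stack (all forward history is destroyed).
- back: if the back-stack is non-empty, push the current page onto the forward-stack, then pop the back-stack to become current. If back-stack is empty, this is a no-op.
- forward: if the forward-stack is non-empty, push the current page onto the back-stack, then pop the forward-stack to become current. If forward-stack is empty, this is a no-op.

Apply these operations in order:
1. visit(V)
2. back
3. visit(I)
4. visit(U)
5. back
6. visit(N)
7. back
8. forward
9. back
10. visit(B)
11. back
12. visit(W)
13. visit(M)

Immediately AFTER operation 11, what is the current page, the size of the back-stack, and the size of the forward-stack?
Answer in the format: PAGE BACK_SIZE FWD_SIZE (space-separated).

After 1 (visit(V)): cur=V back=1 fwd=0
After 2 (back): cur=HOME back=0 fwd=1
After 3 (visit(I)): cur=I back=1 fwd=0
After 4 (visit(U)): cur=U back=2 fwd=0
After 5 (back): cur=I back=1 fwd=1
After 6 (visit(N)): cur=N back=2 fwd=0
After 7 (back): cur=I back=1 fwd=1
After 8 (forward): cur=N back=2 fwd=0
After 9 (back): cur=I back=1 fwd=1
After 10 (visit(B)): cur=B back=2 fwd=0
After 11 (back): cur=I back=1 fwd=1

I 1 1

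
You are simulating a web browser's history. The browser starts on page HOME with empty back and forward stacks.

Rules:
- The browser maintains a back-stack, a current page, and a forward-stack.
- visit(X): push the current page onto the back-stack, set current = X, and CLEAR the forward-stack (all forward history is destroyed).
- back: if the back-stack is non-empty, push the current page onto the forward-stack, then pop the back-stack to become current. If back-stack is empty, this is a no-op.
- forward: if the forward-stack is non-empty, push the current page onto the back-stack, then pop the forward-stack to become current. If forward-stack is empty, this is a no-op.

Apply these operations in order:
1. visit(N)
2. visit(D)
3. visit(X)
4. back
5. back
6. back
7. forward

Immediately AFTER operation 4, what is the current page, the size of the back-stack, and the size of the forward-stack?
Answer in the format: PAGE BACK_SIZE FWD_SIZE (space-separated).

After 1 (visit(N)): cur=N back=1 fwd=0
After 2 (visit(D)): cur=D back=2 fwd=0
After 3 (visit(X)): cur=X back=3 fwd=0
After 4 (back): cur=D back=2 fwd=1

D 2 1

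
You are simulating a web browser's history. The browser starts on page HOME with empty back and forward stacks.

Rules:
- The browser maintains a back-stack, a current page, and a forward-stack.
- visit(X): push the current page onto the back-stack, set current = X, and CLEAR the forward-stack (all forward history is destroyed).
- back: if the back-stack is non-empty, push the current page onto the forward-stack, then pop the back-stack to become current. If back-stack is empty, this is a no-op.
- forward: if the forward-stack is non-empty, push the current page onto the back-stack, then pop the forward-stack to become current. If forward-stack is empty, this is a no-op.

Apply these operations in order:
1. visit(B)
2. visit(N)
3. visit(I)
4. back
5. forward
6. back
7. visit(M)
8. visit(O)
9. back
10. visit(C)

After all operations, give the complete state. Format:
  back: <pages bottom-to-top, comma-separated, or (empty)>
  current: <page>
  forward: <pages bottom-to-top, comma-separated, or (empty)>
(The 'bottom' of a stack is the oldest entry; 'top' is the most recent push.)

After 1 (visit(B)): cur=B back=1 fwd=0
After 2 (visit(N)): cur=N back=2 fwd=0
After 3 (visit(I)): cur=I back=3 fwd=0
After 4 (back): cur=N back=2 fwd=1
After 5 (forward): cur=I back=3 fwd=0
After 6 (back): cur=N back=2 fwd=1
After 7 (visit(M)): cur=M back=3 fwd=0
After 8 (visit(O)): cur=O back=4 fwd=0
After 9 (back): cur=M back=3 fwd=1
After 10 (visit(C)): cur=C back=4 fwd=0

Answer: back: HOME,B,N,M
current: C
forward: (empty)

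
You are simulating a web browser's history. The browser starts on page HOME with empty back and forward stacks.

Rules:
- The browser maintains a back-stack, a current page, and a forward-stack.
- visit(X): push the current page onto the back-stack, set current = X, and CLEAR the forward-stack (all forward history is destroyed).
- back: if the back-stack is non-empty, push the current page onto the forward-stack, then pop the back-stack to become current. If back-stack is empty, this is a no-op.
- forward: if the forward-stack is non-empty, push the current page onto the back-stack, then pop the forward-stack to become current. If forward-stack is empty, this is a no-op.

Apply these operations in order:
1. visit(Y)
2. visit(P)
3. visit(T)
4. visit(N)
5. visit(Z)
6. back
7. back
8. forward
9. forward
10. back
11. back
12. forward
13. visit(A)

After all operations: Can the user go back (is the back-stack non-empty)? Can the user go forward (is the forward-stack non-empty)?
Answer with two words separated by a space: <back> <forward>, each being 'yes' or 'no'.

After 1 (visit(Y)): cur=Y back=1 fwd=0
After 2 (visit(P)): cur=P back=2 fwd=0
After 3 (visit(T)): cur=T back=3 fwd=0
After 4 (visit(N)): cur=N back=4 fwd=0
After 5 (visit(Z)): cur=Z back=5 fwd=0
After 6 (back): cur=N back=4 fwd=1
After 7 (back): cur=T back=3 fwd=2
After 8 (forward): cur=N back=4 fwd=1
After 9 (forward): cur=Z back=5 fwd=0
After 10 (back): cur=N back=4 fwd=1
After 11 (back): cur=T back=3 fwd=2
After 12 (forward): cur=N back=4 fwd=1
After 13 (visit(A)): cur=A back=5 fwd=0

Answer: yes no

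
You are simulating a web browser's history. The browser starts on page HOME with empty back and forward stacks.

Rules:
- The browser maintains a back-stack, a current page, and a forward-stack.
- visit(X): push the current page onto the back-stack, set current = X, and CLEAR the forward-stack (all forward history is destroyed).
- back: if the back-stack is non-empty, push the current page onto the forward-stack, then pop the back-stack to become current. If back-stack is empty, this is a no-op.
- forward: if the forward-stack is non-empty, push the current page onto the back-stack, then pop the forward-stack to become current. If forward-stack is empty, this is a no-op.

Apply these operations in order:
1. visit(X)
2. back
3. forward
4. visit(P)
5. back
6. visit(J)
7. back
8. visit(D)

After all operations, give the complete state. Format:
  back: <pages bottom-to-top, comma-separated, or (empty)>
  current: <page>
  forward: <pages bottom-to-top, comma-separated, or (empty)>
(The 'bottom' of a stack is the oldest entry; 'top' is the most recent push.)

After 1 (visit(X)): cur=X back=1 fwd=0
After 2 (back): cur=HOME back=0 fwd=1
After 3 (forward): cur=X back=1 fwd=0
After 4 (visit(P)): cur=P back=2 fwd=0
After 5 (back): cur=X back=1 fwd=1
After 6 (visit(J)): cur=J back=2 fwd=0
After 7 (back): cur=X back=1 fwd=1
After 8 (visit(D)): cur=D back=2 fwd=0

Answer: back: HOME,X
current: D
forward: (empty)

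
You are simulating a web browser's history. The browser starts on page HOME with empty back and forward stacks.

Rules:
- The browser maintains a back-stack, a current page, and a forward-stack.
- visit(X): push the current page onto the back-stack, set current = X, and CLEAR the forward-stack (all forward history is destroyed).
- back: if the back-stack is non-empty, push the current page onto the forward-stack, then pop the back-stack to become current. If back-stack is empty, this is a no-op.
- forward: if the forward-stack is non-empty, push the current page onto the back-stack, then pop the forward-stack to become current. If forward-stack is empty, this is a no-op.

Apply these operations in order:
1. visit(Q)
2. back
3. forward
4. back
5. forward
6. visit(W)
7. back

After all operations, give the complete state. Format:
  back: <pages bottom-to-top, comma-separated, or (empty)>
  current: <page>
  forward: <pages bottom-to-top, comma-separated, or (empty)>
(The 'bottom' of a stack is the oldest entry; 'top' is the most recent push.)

After 1 (visit(Q)): cur=Q back=1 fwd=0
After 2 (back): cur=HOME back=0 fwd=1
After 3 (forward): cur=Q back=1 fwd=0
After 4 (back): cur=HOME back=0 fwd=1
After 5 (forward): cur=Q back=1 fwd=0
After 6 (visit(W)): cur=W back=2 fwd=0
After 7 (back): cur=Q back=1 fwd=1

Answer: back: HOME
current: Q
forward: W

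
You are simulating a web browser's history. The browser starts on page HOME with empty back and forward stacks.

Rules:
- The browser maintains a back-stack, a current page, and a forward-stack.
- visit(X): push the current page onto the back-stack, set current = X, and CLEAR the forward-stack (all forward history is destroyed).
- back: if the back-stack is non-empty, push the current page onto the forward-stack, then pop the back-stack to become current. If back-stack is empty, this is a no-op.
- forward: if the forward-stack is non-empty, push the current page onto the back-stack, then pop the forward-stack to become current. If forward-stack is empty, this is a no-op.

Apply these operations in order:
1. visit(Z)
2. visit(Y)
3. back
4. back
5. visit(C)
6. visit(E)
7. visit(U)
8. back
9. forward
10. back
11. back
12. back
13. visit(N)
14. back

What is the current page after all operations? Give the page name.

Answer: HOME

Derivation:
After 1 (visit(Z)): cur=Z back=1 fwd=0
After 2 (visit(Y)): cur=Y back=2 fwd=0
After 3 (back): cur=Z back=1 fwd=1
After 4 (back): cur=HOME back=0 fwd=2
After 5 (visit(C)): cur=C back=1 fwd=0
After 6 (visit(E)): cur=E back=2 fwd=0
After 7 (visit(U)): cur=U back=3 fwd=0
After 8 (back): cur=E back=2 fwd=1
After 9 (forward): cur=U back=3 fwd=0
After 10 (back): cur=E back=2 fwd=1
After 11 (back): cur=C back=1 fwd=2
After 12 (back): cur=HOME back=0 fwd=3
After 13 (visit(N)): cur=N back=1 fwd=0
After 14 (back): cur=HOME back=0 fwd=1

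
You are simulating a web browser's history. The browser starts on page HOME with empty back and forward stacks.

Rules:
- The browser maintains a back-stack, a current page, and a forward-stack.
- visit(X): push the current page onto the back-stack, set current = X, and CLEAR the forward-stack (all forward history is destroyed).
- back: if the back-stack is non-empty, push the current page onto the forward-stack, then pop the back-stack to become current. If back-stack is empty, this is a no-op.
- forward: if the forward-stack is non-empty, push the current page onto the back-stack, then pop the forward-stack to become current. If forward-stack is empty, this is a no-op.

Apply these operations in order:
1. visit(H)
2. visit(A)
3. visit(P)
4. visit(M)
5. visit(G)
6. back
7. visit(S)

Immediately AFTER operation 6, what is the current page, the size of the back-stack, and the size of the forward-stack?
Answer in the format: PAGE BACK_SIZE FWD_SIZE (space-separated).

After 1 (visit(H)): cur=H back=1 fwd=0
After 2 (visit(A)): cur=A back=2 fwd=0
After 3 (visit(P)): cur=P back=3 fwd=0
After 4 (visit(M)): cur=M back=4 fwd=0
After 5 (visit(G)): cur=G back=5 fwd=0
After 6 (back): cur=M back=4 fwd=1

M 4 1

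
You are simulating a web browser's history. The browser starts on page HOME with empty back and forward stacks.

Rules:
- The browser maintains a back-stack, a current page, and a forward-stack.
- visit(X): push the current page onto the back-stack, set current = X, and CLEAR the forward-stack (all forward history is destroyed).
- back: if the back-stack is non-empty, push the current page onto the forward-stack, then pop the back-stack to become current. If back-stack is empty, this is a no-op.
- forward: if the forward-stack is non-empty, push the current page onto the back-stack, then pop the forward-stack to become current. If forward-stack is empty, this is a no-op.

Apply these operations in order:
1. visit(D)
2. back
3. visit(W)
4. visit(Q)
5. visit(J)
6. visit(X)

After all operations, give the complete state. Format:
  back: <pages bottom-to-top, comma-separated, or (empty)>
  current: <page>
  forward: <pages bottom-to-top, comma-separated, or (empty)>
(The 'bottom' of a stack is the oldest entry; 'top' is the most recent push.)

Answer: back: HOME,W,Q,J
current: X
forward: (empty)

Derivation:
After 1 (visit(D)): cur=D back=1 fwd=0
After 2 (back): cur=HOME back=0 fwd=1
After 3 (visit(W)): cur=W back=1 fwd=0
After 4 (visit(Q)): cur=Q back=2 fwd=0
After 5 (visit(J)): cur=J back=3 fwd=0
After 6 (visit(X)): cur=X back=4 fwd=0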